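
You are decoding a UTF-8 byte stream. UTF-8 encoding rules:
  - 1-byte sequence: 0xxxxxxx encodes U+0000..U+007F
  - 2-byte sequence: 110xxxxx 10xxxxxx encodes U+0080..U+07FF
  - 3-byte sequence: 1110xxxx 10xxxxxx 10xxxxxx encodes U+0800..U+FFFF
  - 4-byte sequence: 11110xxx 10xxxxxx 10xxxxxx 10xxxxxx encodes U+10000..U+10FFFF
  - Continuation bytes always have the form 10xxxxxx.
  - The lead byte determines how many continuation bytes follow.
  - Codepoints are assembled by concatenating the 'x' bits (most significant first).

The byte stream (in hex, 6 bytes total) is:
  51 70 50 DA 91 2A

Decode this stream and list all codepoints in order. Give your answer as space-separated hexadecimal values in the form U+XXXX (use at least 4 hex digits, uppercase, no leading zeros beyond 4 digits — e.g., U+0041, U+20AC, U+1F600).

Answer: U+0051 U+0070 U+0050 U+0691 U+002A

Derivation:
Byte[0]=51: 1-byte ASCII. cp=U+0051
Byte[1]=70: 1-byte ASCII. cp=U+0070
Byte[2]=50: 1-byte ASCII. cp=U+0050
Byte[3]=DA: 2-byte lead, need 1 cont bytes. acc=0x1A
Byte[4]=91: continuation. acc=(acc<<6)|0x11=0x691
Completed: cp=U+0691 (starts at byte 3)
Byte[5]=2A: 1-byte ASCII. cp=U+002A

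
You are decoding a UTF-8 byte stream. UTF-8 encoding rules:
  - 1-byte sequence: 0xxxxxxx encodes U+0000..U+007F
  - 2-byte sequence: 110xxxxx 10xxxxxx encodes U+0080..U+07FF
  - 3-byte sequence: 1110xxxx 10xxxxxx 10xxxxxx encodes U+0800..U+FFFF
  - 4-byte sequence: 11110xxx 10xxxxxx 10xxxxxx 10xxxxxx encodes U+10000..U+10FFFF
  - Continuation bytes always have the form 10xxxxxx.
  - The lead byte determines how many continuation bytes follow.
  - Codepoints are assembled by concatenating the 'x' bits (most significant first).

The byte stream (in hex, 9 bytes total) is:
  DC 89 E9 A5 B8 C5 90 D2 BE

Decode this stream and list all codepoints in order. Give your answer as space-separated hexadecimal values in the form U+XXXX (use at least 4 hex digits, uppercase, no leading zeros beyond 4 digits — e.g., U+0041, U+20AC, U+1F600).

Answer: U+0709 U+9978 U+0150 U+04BE

Derivation:
Byte[0]=DC: 2-byte lead, need 1 cont bytes. acc=0x1C
Byte[1]=89: continuation. acc=(acc<<6)|0x09=0x709
Completed: cp=U+0709 (starts at byte 0)
Byte[2]=E9: 3-byte lead, need 2 cont bytes. acc=0x9
Byte[3]=A5: continuation. acc=(acc<<6)|0x25=0x265
Byte[4]=B8: continuation. acc=(acc<<6)|0x38=0x9978
Completed: cp=U+9978 (starts at byte 2)
Byte[5]=C5: 2-byte lead, need 1 cont bytes. acc=0x5
Byte[6]=90: continuation. acc=(acc<<6)|0x10=0x150
Completed: cp=U+0150 (starts at byte 5)
Byte[7]=D2: 2-byte lead, need 1 cont bytes. acc=0x12
Byte[8]=BE: continuation. acc=(acc<<6)|0x3E=0x4BE
Completed: cp=U+04BE (starts at byte 7)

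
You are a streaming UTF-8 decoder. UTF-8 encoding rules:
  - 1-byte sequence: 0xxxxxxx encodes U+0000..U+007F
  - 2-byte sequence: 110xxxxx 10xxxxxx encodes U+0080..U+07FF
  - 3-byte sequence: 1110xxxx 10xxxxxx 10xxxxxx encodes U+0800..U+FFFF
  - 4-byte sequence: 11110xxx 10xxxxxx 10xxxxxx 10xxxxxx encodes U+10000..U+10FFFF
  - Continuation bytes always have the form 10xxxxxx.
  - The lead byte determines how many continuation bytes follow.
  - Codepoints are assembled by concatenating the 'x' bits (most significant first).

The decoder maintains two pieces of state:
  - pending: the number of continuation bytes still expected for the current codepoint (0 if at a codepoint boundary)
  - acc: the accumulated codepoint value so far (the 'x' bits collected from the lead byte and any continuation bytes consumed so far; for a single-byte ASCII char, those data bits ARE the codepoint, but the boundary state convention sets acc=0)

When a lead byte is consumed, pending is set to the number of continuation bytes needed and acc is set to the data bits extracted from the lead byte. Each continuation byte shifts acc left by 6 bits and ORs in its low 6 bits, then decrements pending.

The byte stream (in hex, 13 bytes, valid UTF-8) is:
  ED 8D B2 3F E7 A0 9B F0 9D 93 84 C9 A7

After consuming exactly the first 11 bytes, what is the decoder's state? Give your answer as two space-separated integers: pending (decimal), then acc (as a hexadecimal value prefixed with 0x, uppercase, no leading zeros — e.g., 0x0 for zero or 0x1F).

Byte[0]=ED: 3-byte lead. pending=2, acc=0xD
Byte[1]=8D: continuation. acc=(acc<<6)|0x0D=0x34D, pending=1
Byte[2]=B2: continuation. acc=(acc<<6)|0x32=0xD372, pending=0
Byte[3]=3F: 1-byte. pending=0, acc=0x0
Byte[4]=E7: 3-byte lead. pending=2, acc=0x7
Byte[5]=A0: continuation. acc=(acc<<6)|0x20=0x1E0, pending=1
Byte[6]=9B: continuation. acc=(acc<<6)|0x1B=0x781B, pending=0
Byte[7]=F0: 4-byte lead. pending=3, acc=0x0
Byte[8]=9D: continuation. acc=(acc<<6)|0x1D=0x1D, pending=2
Byte[9]=93: continuation. acc=(acc<<6)|0x13=0x753, pending=1
Byte[10]=84: continuation. acc=(acc<<6)|0x04=0x1D4C4, pending=0

Answer: 0 0x1D4C4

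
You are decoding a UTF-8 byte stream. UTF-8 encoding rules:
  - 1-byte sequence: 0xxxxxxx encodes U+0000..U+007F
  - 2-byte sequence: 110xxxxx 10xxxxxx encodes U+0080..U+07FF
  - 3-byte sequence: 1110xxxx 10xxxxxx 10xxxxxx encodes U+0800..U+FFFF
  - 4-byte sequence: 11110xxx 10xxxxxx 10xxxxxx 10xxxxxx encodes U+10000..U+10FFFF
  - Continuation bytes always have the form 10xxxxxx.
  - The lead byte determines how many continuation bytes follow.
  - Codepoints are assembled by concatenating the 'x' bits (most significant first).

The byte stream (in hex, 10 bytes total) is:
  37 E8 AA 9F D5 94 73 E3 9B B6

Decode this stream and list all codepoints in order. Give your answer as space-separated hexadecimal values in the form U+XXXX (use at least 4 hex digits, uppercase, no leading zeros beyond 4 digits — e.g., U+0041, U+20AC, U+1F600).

Answer: U+0037 U+8A9F U+0554 U+0073 U+36F6

Derivation:
Byte[0]=37: 1-byte ASCII. cp=U+0037
Byte[1]=E8: 3-byte lead, need 2 cont bytes. acc=0x8
Byte[2]=AA: continuation. acc=(acc<<6)|0x2A=0x22A
Byte[3]=9F: continuation. acc=(acc<<6)|0x1F=0x8A9F
Completed: cp=U+8A9F (starts at byte 1)
Byte[4]=D5: 2-byte lead, need 1 cont bytes. acc=0x15
Byte[5]=94: continuation. acc=(acc<<6)|0x14=0x554
Completed: cp=U+0554 (starts at byte 4)
Byte[6]=73: 1-byte ASCII. cp=U+0073
Byte[7]=E3: 3-byte lead, need 2 cont bytes. acc=0x3
Byte[8]=9B: continuation. acc=(acc<<6)|0x1B=0xDB
Byte[9]=B6: continuation. acc=(acc<<6)|0x36=0x36F6
Completed: cp=U+36F6 (starts at byte 7)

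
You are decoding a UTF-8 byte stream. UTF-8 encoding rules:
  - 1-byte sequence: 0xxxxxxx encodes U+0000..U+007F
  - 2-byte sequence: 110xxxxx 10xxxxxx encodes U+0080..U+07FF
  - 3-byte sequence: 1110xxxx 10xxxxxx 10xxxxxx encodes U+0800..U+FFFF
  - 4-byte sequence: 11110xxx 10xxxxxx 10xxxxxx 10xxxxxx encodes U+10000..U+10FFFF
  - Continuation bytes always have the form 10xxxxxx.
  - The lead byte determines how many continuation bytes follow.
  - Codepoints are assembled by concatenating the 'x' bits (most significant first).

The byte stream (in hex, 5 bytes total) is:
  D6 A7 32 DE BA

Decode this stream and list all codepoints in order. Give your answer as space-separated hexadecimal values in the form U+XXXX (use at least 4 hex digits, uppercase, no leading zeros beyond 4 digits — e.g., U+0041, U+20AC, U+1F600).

Answer: U+05A7 U+0032 U+07BA

Derivation:
Byte[0]=D6: 2-byte lead, need 1 cont bytes. acc=0x16
Byte[1]=A7: continuation. acc=(acc<<6)|0x27=0x5A7
Completed: cp=U+05A7 (starts at byte 0)
Byte[2]=32: 1-byte ASCII. cp=U+0032
Byte[3]=DE: 2-byte lead, need 1 cont bytes. acc=0x1E
Byte[4]=BA: continuation. acc=(acc<<6)|0x3A=0x7BA
Completed: cp=U+07BA (starts at byte 3)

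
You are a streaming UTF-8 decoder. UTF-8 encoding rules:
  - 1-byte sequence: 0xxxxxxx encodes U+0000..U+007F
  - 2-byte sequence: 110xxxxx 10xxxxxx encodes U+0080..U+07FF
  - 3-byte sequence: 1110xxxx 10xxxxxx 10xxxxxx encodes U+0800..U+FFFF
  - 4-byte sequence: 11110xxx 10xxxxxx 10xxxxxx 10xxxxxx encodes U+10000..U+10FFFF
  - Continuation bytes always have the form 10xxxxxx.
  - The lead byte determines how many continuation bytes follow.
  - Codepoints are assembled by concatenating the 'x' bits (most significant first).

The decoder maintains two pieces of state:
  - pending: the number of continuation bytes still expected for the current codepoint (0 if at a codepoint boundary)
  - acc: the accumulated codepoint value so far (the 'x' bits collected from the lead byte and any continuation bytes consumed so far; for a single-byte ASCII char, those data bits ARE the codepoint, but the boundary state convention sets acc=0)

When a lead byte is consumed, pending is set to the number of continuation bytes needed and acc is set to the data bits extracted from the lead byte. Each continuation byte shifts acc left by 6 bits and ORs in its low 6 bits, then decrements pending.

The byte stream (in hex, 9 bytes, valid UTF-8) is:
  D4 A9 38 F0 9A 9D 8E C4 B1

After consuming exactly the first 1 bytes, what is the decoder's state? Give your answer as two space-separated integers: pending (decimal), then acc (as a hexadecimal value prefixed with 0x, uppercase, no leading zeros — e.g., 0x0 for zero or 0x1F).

Byte[0]=D4: 2-byte lead. pending=1, acc=0x14

Answer: 1 0x14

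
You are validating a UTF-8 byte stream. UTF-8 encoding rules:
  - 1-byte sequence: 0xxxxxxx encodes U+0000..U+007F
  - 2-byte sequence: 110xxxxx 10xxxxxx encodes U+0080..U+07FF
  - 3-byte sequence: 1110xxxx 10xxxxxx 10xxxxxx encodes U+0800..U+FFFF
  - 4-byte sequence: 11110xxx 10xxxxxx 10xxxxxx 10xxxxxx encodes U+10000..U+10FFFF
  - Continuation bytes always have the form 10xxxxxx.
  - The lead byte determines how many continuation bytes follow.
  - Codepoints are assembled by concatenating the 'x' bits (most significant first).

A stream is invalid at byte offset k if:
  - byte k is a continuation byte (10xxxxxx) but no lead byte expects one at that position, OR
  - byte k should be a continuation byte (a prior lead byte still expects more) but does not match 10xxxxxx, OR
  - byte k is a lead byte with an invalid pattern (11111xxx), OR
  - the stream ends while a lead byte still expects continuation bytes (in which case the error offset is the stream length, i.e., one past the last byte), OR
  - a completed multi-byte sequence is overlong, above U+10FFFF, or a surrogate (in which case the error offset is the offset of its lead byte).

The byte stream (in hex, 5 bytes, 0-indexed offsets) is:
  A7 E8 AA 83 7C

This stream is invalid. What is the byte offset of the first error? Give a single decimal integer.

Answer: 0

Derivation:
Byte[0]=A7: INVALID lead byte (not 0xxx/110x/1110/11110)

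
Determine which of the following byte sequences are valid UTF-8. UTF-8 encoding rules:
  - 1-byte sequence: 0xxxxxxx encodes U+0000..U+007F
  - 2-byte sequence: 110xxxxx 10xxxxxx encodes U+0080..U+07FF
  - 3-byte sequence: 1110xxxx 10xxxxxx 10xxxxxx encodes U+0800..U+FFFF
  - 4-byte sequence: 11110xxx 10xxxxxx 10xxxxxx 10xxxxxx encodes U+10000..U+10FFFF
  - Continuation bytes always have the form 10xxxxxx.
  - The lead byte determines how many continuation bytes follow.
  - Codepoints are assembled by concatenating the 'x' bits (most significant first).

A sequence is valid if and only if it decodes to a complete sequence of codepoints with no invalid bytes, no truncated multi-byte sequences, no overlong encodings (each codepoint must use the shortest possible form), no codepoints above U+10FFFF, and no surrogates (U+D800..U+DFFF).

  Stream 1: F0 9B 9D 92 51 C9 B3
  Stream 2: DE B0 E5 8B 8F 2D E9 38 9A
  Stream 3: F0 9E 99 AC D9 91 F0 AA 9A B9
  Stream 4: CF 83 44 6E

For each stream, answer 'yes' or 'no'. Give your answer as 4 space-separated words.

Stream 1: decodes cleanly. VALID
Stream 2: error at byte offset 7. INVALID
Stream 3: decodes cleanly. VALID
Stream 4: decodes cleanly. VALID

Answer: yes no yes yes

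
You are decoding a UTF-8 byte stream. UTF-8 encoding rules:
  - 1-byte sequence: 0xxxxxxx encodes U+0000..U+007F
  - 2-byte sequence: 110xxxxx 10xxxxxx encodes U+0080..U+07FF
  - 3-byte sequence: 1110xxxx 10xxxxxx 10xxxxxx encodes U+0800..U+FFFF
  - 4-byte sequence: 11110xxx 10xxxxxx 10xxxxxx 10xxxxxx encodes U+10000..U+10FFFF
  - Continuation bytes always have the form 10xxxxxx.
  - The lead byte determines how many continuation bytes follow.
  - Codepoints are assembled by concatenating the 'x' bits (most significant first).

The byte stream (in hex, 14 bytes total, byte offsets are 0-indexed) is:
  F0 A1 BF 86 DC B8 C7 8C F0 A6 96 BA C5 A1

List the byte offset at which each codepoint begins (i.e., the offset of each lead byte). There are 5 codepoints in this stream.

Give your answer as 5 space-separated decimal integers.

Byte[0]=F0: 4-byte lead, need 3 cont bytes. acc=0x0
Byte[1]=A1: continuation. acc=(acc<<6)|0x21=0x21
Byte[2]=BF: continuation. acc=(acc<<6)|0x3F=0x87F
Byte[3]=86: continuation. acc=(acc<<6)|0x06=0x21FC6
Completed: cp=U+21FC6 (starts at byte 0)
Byte[4]=DC: 2-byte lead, need 1 cont bytes. acc=0x1C
Byte[5]=B8: continuation. acc=(acc<<6)|0x38=0x738
Completed: cp=U+0738 (starts at byte 4)
Byte[6]=C7: 2-byte lead, need 1 cont bytes. acc=0x7
Byte[7]=8C: continuation. acc=(acc<<6)|0x0C=0x1CC
Completed: cp=U+01CC (starts at byte 6)
Byte[8]=F0: 4-byte lead, need 3 cont bytes. acc=0x0
Byte[9]=A6: continuation. acc=(acc<<6)|0x26=0x26
Byte[10]=96: continuation. acc=(acc<<6)|0x16=0x996
Byte[11]=BA: continuation. acc=(acc<<6)|0x3A=0x265BA
Completed: cp=U+265BA (starts at byte 8)
Byte[12]=C5: 2-byte lead, need 1 cont bytes. acc=0x5
Byte[13]=A1: continuation. acc=(acc<<6)|0x21=0x161
Completed: cp=U+0161 (starts at byte 12)

Answer: 0 4 6 8 12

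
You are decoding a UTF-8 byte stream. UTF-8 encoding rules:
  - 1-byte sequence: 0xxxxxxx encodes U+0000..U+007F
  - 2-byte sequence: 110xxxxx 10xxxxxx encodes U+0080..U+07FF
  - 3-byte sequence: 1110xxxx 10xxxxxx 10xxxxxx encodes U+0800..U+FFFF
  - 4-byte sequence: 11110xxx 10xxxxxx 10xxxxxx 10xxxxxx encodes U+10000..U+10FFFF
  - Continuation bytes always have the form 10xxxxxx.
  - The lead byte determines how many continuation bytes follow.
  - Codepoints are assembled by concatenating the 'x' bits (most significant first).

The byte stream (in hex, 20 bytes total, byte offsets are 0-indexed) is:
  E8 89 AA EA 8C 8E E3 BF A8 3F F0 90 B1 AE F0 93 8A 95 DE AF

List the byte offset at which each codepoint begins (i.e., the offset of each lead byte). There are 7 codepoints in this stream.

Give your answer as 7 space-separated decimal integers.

Answer: 0 3 6 9 10 14 18

Derivation:
Byte[0]=E8: 3-byte lead, need 2 cont bytes. acc=0x8
Byte[1]=89: continuation. acc=(acc<<6)|0x09=0x209
Byte[2]=AA: continuation. acc=(acc<<6)|0x2A=0x826A
Completed: cp=U+826A (starts at byte 0)
Byte[3]=EA: 3-byte lead, need 2 cont bytes. acc=0xA
Byte[4]=8C: continuation. acc=(acc<<6)|0x0C=0x28C
Byte[5]=8E: continuation. acc=(acc<<6)|0x0E=0xA30E
Completed: cp=U+A30E (starts at byte 3)
Byte[6]=E3: 3-byte lead, need 2 cont bytes. acc=0x3
Byte[7]=BF: continuation. acc=(acc<<6)|0x3F=0xFF
Byte[8]=A8: continuation. acc=(acc<<6)|0x28=0x3FE8
Completed: cp=U+3FE8 (starts at byte 6)
Byte[9]=3F: 1-byte ASCII. cp=U+003F
Byte[10]=F0: 4-byte lead, need 3 cont bytes. acc=0x0
Byte[11]=90: continuation. acc=(acc<<6)|0x10=0x10
Byte[12]=B1: continuation. acc=(acc<<6)|0x31=0x431
Byte[13]=AE: continuation. acc=(acc<<6)|0x2E=0x10C6E
Completed: cp=U+10C6E (starts at byte 10)
Byte[14]=F0: 4-byte lead, need 3 cont bytes. acc=0x0
Byte[15]=93: continuation. acc=(acc<<6)|0x13=0x13
Byte[16]=8A: continuation. acc=(acc<<6)|0x0A=0x4CA
Byte[17]=95: continuation. acc=(acc<<6)|0x15=0x13295
Completed: cp=U+13295 (starts at byte 14)
Byte[18]=DE: 2-byte lead, need 1 cont bytes. acc=0x1E
Byte[19]=AF: continuation. acc=(acc<<6)|0x2F=0x7AF
Completed: cp=U+07AF (starts at byte 18)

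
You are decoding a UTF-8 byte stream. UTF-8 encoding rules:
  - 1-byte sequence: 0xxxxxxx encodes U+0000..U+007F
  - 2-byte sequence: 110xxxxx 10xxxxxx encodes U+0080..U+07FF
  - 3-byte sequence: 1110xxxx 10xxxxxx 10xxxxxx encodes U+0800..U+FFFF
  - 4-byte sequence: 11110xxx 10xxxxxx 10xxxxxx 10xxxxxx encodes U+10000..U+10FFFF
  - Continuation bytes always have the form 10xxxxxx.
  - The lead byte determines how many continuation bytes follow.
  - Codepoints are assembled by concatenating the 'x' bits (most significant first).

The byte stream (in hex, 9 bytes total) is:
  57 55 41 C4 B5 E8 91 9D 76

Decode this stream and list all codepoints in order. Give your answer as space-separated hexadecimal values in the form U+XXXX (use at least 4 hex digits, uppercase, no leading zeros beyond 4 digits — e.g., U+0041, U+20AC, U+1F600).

Answer: U+0057 U+0055 U+0041 U+0135 U+845D U+0076

Derivation:
Byte[0]=57: 1-byte ASCII. cp=U+0057
Byte[1]=55: 1-byte ASCII. cp=U+0055
Byte[2]=41: 1-byte ASCII. cp=U+0041
Byte[3]=C4: 2-byte lead, need 1 cont bytes. acc=0x4
Byte[4]=B5: continuation. acc=(acc<<6)|0x35=0x135
Completed: cp=U+0135 (starts at byte 3)
Byte[5]=E8: 3-byte lead, need 2 cont bytes. acc=0x8
Byte[6]=91: continuation. acc=(acc<<6)|0x11=0x211
Byte[7]=9D: continuation. acc=(acc<<6)|0x1D=0x845D
Completed: cp=U+845D (starts at byte 5)
Byte[8]=76: 1-byte ASCII. cp=U+0076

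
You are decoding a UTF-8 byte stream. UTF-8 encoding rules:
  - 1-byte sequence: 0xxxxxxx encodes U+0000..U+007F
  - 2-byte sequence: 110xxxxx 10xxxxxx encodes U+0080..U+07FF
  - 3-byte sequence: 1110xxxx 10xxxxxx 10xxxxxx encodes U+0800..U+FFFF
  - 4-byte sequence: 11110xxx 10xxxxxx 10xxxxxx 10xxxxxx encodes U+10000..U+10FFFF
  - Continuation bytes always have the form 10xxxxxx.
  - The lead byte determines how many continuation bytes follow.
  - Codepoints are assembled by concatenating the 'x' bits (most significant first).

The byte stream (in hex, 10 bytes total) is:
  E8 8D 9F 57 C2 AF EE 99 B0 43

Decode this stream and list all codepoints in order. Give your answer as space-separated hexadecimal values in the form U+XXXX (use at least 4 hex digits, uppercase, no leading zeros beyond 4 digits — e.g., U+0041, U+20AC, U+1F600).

Answer: U+835F U+0057 U+00AF U+E670 U+0043

Derivation:
Byte[0]=E8: 3-byte lead, need 2 cont bytes. acc=0x8
Byte[1]=8D: continuation. acc=(acc<<6)|0x0D=0x20D
Byte[2]=9F: continuation. acc=(acc<<6)|0x1F=0x835F
Completed: cp=U+835F (starts at byte 0)
Byte[3]=57: 1-byte ASCII. cp=U+0057
Byte[4]=C2: 2-byte lead, need 1 cont bytes. acc=0x2
Byte[5]=AF: continuation. acc=(acc<<6)|0x2F=0xAF
Completed: cp=U+00AF (starts at byte 4)
Byte[6]=EE: 3-byte lead, need 2 cont bytes. acc=0xE
Byte[7]=99: continuation. acc=(acc<<6)|0x19=0x399
Byte[8]=B0: continuation. acc=(acc<<6)|0x30=0xE670
Completed: cp=U+E670 (starts at byte 6)
Byte[9]=43: 1-byte ASCII. cp=U+0043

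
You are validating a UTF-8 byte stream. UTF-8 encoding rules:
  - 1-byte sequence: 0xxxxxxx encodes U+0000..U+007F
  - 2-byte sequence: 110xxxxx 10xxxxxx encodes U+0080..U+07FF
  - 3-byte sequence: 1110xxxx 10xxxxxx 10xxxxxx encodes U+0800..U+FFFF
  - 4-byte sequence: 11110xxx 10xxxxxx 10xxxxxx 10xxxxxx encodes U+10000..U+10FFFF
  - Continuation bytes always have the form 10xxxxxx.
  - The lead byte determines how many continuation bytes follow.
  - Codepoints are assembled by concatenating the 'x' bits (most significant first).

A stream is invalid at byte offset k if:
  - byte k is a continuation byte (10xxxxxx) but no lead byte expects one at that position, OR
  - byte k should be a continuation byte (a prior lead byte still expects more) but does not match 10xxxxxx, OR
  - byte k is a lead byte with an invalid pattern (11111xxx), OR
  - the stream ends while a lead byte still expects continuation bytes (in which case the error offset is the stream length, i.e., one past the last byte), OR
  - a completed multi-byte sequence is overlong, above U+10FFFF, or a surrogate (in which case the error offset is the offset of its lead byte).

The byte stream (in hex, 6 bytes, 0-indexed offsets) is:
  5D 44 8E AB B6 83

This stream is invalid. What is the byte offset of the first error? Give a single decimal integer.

Byte[0]=5D: 1-byte ASCII. cp=U+005D
Byte[1]=44: 1-byte ASCII. cp=U+0044
Byte[2]=8E: INVALID lead byte (not 0xxx/110x/1110/11110)

Answer: 2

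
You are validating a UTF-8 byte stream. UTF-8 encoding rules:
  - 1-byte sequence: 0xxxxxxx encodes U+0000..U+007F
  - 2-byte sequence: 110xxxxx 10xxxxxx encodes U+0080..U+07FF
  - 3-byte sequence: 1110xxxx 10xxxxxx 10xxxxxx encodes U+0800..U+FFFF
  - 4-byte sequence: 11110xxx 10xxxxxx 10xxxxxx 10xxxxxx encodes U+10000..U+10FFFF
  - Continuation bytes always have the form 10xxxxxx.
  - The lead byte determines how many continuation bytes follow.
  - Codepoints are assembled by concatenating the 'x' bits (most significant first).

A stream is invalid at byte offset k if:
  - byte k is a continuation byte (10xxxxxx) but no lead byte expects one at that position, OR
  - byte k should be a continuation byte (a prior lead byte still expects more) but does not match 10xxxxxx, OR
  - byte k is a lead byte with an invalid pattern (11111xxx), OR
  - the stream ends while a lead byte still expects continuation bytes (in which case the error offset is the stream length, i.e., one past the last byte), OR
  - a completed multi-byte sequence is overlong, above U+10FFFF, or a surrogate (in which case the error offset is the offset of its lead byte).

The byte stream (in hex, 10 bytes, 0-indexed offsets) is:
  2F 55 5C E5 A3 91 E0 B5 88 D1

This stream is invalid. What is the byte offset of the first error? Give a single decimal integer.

Answer: 10

Derivation:
Byte[0]=2F: 1-byte ASCII. cp=U+002F
Byte[1]=55: 1-byte ASCII. cp=U+0055
Byte[2]=5C: 1-byte ASCII. cp=U+005C
Byte[3]=E5: 3-byte lead, need 2 cont bytes. acc=0x5
Byte[4]=A3: continuation. acc=(acc<<6)|0x23=0x163
Byte[5]=91: continuation. acc=(acc<<6)|0x11=0x58D1
Completed: cp=U+58D1 (starts at byte 3)
Byte[6]=E0: 3-byte lead, need 2 cont bytes. acc=0x0
Byte[7]=B5: continuation. acc=(acc<<6)|0x35=0x35
Byte[8]=88: continuation. acc=(acc<<6)|0x08=0xD48
Completed: cp=U+0D48 (starts at byte 6)
Byte[9]=D1: 2-byte lead, need 1 cont bytes. acc=0x11
Byte[10]: stream ended, expected continuation. INVALID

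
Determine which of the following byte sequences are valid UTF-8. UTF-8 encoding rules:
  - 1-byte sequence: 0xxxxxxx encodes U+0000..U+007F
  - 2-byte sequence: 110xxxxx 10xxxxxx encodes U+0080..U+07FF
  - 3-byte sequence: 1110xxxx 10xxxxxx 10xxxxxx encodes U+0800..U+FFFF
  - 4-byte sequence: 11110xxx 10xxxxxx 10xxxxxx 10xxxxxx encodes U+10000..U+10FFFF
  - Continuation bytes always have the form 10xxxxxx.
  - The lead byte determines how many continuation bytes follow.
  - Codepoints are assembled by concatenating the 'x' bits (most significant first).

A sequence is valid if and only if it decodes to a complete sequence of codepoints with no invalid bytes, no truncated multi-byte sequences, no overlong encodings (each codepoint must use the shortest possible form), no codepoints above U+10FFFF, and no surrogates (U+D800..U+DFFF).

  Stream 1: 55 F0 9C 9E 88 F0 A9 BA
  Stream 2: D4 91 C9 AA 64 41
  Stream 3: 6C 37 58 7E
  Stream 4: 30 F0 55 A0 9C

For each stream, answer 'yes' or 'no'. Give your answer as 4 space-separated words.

Answer: no yes yes no

Derivation:
Stream 1: error at byte offset 8. INVALID
Stream 2: decodes cleanly. VALID
Stream 3: decodes cleanly. VALID
Stream 4: error at byte offset 2. INVALID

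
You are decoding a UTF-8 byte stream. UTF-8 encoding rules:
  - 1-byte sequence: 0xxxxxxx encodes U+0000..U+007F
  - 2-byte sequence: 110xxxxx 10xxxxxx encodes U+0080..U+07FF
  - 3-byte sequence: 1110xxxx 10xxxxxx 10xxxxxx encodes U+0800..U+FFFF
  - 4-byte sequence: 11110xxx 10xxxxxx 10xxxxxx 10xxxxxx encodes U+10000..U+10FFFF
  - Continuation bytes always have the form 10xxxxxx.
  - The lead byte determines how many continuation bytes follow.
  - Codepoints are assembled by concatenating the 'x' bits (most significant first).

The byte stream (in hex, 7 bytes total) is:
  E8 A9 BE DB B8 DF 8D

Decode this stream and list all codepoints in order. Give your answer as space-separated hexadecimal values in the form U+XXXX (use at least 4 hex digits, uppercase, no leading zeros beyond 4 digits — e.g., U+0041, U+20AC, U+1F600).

Byte[0]=E8: 3-byte lead, need 2 cont bytes. acc=0x8
Byte[1]=A9: continuation. acc=(acc<<6)|0x29=0x229
Byte[2]=BE: continuation. acc=(acc<<6)|0x3E=0x8A7E
Completed: cp=U+8A7E (starts at byte 0)
Byte[3]=DB: 2-byte lead, need 1 cont bytes. acc=0x1B
Byte[4]=B8: continuation. acc=(acc<<6)|0x38=0x6F8
Completed: cp=U+06F8 (starts at byte 3)
Byte[5]=DF: 2-byte lead, need 1 cont bytes. acc=0x1F
Byte[6]=8D: continuation. acc=(acc<<6)|0x0D=0x7CD
Completed: cp=U+07CD (starts at byte 5)

Answer: U+8A7E U+06F8 U+07CD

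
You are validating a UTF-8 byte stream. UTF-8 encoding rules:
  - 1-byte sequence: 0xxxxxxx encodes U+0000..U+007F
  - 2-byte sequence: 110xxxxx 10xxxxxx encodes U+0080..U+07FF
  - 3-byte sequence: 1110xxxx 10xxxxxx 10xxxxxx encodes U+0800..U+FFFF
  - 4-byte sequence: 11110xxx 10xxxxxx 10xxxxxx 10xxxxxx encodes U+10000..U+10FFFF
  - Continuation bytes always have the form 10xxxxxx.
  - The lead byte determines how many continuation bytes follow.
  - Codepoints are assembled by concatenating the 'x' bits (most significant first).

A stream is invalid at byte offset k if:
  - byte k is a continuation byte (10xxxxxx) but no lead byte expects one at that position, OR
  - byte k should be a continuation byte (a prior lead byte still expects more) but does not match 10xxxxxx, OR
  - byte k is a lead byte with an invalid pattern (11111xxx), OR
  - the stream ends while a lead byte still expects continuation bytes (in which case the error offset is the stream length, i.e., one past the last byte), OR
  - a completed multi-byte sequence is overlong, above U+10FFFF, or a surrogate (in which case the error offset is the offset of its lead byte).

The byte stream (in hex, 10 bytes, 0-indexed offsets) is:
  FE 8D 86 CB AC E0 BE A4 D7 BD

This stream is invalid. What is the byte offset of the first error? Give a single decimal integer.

Answer: 0

Derivation:
Byte[0]=FE: INVALID lead byte (not 0xxx/110x/1110/11110)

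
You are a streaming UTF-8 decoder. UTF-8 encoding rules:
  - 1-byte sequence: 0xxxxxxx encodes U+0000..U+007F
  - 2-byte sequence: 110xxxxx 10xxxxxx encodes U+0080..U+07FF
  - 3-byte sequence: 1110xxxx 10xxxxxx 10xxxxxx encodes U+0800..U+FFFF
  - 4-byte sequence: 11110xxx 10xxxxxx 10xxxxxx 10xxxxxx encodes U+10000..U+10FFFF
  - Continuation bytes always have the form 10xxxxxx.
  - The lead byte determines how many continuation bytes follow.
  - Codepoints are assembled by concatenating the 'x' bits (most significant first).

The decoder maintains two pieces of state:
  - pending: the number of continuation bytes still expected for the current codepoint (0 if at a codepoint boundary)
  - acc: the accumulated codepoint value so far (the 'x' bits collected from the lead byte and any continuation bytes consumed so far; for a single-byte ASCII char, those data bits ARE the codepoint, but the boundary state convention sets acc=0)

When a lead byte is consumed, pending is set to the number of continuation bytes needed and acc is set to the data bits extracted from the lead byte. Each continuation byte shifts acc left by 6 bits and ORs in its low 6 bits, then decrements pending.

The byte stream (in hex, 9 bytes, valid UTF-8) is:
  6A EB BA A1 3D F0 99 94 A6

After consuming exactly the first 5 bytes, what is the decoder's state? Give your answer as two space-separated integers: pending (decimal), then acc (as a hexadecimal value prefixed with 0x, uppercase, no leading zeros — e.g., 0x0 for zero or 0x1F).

Byte[0]=6A: 1-byte. pending=0, acc=0x0
Byte[1]=EB: 3-byte lead. pending=2, acc=0xB
Byte[2]=BA: continuation. acc=(acc<<6)|0x3A=0x2FA, pending=1
Byte[3]=A1: continuation. acc=(acc<<6)|0x21=0xBEA1, pending=0
Byte[4]=3D: 1-byte. pending=0, acc=0x0

Answer: 0 0x0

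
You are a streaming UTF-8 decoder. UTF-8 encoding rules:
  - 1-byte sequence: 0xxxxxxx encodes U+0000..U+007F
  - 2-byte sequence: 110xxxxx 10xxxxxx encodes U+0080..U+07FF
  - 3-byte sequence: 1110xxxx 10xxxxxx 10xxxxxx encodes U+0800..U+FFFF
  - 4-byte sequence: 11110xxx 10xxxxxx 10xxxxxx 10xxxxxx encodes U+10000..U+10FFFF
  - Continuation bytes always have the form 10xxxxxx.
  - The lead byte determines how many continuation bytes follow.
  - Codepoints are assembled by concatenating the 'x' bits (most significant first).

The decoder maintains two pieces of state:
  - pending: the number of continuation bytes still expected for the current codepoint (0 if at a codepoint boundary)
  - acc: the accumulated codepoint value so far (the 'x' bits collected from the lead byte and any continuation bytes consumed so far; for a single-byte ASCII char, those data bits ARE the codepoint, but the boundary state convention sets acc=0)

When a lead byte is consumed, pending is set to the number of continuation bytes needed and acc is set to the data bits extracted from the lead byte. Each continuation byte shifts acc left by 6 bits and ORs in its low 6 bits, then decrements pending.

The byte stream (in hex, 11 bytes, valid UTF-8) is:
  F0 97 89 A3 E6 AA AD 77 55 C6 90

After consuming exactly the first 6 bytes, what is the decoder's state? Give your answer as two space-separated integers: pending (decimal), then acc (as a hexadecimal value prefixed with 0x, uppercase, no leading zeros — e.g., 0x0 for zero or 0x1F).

Answer: 1 0x1AA

Derivation:
Byte[0]=F0: 4-byte lead. pending=3, acc=0x0
Byte[1]=97: continuation. acc=(acc<<6)|0x17=0x17, pending=2
Byte[2]=89: continuation. acc=(acc<<6)|0x09=0x5C9, pending=1
Byte[3]=A3: continuation. acc=(acc<<6)|0x23=0x17263, pending=0
Byte[4]=E6: 3-byte lead. pending=2, acc=0x6
Byte[5]=AA: continuation. acc=(acc<<6)|0x2A=0x1AA, pending=1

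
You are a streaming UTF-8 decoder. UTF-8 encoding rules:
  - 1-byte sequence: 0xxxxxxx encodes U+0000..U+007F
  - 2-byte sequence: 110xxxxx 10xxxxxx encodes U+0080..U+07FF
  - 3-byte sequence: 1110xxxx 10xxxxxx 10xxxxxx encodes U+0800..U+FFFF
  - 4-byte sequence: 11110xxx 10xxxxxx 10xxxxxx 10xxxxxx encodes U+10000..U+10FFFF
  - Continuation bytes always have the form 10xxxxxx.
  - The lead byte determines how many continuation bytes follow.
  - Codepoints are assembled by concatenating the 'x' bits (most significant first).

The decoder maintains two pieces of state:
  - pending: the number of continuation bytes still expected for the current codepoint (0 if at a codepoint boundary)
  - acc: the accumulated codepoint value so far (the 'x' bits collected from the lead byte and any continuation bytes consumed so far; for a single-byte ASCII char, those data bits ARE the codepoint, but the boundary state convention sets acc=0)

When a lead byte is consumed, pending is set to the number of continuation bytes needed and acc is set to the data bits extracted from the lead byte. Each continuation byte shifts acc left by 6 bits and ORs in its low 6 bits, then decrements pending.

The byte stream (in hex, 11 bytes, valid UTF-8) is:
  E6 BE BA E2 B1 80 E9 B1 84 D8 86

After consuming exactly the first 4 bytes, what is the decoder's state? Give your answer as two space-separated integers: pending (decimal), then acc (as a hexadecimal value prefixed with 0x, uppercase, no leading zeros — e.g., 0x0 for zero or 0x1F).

Answer: 2 0x2

Derivation:
Byte[0]=E6: 3-byte lead. pending=2, acc=0x6
Byte[1]=BE: continuation. acc=(acc<<6)|0x3E=0x1BE, pending=1
Byte[2]=BA: continuation. acc=(acc<<6)|0x3A=0x6FBA, pending=0
Byte[3]=E2: 3-byte lead. pending=2, acc=0x2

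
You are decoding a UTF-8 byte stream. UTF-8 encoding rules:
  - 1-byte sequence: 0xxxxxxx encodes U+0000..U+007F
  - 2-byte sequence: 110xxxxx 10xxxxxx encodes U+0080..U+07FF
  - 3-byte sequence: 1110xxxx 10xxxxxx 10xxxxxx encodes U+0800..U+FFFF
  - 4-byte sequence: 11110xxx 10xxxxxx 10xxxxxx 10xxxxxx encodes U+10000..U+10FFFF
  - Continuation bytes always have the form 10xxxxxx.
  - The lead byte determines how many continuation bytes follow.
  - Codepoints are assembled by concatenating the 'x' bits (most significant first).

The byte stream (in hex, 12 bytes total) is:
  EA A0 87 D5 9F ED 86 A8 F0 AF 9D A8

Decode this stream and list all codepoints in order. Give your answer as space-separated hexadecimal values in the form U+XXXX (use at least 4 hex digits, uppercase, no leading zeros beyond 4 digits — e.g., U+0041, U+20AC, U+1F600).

Byte[0]=EA: 3-byte lead, need 2 cont bytes. acc=0xA
Byte[1]=A0: continuation. acc=(acc<<6)|0x20=0x2A0
Byte[2]=87: continuation. acc=(acc<<6)|0x07=0xA807
Completed: cp=U+A807 (starts at byte 0)
Byte[3]=D5: 2-byte lead, need 1 cont bytes. acc=0x15
Byte[4]=9F: continuation. acc=(acc<<6)|0x1F=0x55F
Completed: cp=U+055F (starts at byte 3)
Byte[5]=ED: 3-byte lead, need 2 cont bytes. acc=0xD
Byte[6]=86: continuation. acc=(acc<<6)|0x06=0x346
Byte[7]=A8: continuation. acc=(acc<<6)|0x28=0xD1A8
Completed: cp=U+D1A8 (starts at byte 5)
Byte[8]=F0: 4-byte lead, need 3 cont bytes. acc=0x0
Byte[9]=AF: continuation. acc=(acc<<6)|0x2F=0x2F
Byte[10]=9D: continuation. acc=(acc<<6)|0x1D=0xBDD
Byte[11]=A8: continuation. acc=(acc<<6)|0x28=0x2F768
Completed: cp=U+2F768 (starts at byte 8)

Answer: U+A807 U+055F U+D1A8 U+2F768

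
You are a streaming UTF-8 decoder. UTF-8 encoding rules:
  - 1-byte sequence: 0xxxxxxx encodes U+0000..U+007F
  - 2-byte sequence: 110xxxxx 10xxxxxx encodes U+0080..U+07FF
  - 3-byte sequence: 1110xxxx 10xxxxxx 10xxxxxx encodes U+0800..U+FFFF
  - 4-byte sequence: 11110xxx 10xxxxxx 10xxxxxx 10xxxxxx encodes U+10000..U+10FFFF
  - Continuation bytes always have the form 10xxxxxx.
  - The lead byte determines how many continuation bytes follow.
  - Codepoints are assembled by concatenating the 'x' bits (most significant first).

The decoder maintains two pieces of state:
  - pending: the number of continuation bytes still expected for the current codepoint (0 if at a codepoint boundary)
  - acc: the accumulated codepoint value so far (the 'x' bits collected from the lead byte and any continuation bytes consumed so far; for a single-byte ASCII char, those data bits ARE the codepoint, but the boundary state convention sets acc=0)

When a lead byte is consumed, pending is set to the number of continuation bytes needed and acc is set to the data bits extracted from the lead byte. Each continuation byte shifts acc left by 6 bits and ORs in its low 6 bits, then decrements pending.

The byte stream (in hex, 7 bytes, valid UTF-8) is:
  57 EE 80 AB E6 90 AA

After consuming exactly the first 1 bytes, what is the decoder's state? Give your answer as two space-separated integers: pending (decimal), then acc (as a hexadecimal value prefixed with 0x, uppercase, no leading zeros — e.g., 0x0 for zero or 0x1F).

Answer: 0 0x0

Derivation:
Byte[0]=57: 1-byte. pending=0, acc=0x0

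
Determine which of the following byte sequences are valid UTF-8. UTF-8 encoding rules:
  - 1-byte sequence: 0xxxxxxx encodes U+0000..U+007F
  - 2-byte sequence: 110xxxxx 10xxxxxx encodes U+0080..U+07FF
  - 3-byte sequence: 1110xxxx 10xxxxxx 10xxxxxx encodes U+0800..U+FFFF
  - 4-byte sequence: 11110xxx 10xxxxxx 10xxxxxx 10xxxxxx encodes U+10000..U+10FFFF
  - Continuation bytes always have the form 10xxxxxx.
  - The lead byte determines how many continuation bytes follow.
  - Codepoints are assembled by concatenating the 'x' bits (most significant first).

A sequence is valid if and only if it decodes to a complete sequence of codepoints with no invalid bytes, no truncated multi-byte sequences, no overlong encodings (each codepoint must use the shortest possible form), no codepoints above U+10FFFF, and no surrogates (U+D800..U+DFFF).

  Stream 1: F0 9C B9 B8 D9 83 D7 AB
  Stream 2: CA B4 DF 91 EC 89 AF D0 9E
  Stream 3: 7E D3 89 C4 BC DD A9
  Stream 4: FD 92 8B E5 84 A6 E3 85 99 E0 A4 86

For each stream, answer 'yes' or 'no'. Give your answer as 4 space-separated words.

Stream 1: decodes cleanly. VALID
Stream 2: decodes cleanly. VALID
Stream 3: decodes cleanly. VALID
Stream 4: error at byte offset 0. INVALID

Answer: yes yes yes no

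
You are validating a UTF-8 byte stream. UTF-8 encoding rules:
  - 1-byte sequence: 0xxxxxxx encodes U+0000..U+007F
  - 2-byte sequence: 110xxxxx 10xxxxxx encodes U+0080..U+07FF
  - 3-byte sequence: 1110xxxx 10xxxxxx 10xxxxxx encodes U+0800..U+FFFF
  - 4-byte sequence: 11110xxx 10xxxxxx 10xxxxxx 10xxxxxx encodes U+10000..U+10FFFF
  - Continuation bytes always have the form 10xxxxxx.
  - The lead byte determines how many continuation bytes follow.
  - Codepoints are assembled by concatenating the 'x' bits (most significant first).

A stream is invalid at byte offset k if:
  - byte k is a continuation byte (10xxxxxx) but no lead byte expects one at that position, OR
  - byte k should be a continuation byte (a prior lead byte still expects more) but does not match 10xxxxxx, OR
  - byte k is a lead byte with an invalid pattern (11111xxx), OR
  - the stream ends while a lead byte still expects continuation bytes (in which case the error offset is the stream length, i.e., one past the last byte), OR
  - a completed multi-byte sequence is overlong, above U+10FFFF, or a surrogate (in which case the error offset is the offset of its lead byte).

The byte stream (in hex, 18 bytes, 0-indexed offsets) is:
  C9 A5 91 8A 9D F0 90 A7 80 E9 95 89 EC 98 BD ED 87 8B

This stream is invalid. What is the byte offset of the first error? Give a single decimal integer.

Byte[0]=C9: 2-byte lead, need 1 cont bytes. acc=0x9
Byte[1]=A5: continuation. acc=(acc<<6)|0x25=0x265
Completed: cp=U+0265 (starts at byte 0)
Byte[2]=91: INVALID lead byte (not 0xxx/110x/1110/11110)

Answer: 2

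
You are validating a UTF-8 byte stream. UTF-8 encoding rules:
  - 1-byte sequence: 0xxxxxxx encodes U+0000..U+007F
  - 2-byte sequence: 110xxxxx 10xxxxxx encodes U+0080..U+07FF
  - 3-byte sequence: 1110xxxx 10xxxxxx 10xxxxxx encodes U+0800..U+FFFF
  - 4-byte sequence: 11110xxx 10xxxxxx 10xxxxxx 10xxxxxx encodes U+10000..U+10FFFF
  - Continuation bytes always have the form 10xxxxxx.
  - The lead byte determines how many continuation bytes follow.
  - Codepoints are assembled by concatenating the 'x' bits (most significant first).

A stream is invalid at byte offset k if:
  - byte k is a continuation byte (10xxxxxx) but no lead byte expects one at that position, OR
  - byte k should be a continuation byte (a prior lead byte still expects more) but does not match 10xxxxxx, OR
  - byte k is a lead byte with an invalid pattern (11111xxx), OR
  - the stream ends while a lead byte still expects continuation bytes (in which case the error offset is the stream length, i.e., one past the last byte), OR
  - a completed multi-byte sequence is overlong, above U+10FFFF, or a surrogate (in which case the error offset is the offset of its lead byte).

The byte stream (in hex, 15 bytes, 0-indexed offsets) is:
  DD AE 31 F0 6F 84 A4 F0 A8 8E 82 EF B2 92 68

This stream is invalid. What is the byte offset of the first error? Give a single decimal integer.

Byte[0]=DD: 2-byte lead, need 1 cont bytes. acc=0x1D
Byte[1]=AE: continuation. acc=(acc<<6)|0x2E=0x76E
Completed: cp=U+076E (starts at byte 0)
Byte[2]=31: 1-byte ASCII. cp=U+0031
Byte[3]=F0: 4-byte lead, need 3 cont bytes. acc=0x0
Byte[4]=6F: expected 10xxxxxx continuation. INVALID

Answer: 4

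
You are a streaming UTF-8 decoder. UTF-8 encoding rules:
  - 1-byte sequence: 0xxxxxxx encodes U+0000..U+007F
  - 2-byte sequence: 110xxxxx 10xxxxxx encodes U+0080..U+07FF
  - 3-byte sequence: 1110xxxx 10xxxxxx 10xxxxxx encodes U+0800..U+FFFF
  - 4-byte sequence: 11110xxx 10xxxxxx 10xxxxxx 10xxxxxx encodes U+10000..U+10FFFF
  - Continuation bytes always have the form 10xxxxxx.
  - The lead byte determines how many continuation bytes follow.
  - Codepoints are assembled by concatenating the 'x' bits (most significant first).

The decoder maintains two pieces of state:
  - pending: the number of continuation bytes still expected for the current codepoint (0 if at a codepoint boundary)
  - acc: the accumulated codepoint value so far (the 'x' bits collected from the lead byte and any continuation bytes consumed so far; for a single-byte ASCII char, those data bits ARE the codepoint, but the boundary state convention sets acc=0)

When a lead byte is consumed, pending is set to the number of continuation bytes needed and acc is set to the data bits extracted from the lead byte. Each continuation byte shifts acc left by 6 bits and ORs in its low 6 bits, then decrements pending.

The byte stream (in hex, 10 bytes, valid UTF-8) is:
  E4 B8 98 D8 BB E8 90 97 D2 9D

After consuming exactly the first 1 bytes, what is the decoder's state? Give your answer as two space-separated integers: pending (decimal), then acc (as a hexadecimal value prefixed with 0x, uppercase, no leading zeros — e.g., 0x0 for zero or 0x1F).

Byte[0]=E4: 3-byte lead. pending=2, acc=0x4

Answer: 2 0x4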